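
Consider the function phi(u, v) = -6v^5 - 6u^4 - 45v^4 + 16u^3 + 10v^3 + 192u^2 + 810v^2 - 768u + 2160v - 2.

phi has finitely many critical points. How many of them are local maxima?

phi separates as a function of u plus a function of v, so ∇phi=0 decouples.
∂phi/∂u = -24(u - 4)(u - 2)(u + 4) = 0 at u ∈ {-4, 2, 4}; ∂phi/∂v = -30(v - 3)(v + 2)(v + 3)(v + 4) = 0 at v ∈ {-4, -3, -2, 3}.
The Hessian is diagonal: diag(phi_uu, phi_vv). Second derivatives: phi_uu(-4)=-1152, phi_uu(2)=288, phi_uu(4)=-384; phi_vv(-4)=420, phi_vv(-3)=-180, phi_vv(-2)=300, phi_vv(3)=-6300.
Local maxima occur where both diagonal entries negative: (-4, -3), (-4, 3), (4, -3), (4, 3). Count: 4.

4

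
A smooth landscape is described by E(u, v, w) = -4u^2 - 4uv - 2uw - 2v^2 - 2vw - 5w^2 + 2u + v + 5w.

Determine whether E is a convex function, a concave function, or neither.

E is quadratic, so its Hessian is the constant matrix H = [[-8, -4, -2], [-4, -4, -2], [-2, -2, -10]].
Leading principal minors: -8, 16, -144.
Signs alternate −, +, − ⇒ H ≺ 0 ⇒ concave.

concave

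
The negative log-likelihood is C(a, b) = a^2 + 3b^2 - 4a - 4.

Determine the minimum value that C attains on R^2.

C(a,b) separates as P(a) + Q(b) − 4, so its minimum is min P + min Q − 4.
P'(a) = 2a - 4 vanishes at a ∈ {2}; Q'(b) = 6b vanishes at b ∈ {0}.
Local minima of P (where P''>0): P(2)=-4. Local minima of Q: Q(0)=0.
So the global minimum of C is P(2) + Q(0) − 4 = -4 + 0 − 4 = -8, attained at (2, 0).

-8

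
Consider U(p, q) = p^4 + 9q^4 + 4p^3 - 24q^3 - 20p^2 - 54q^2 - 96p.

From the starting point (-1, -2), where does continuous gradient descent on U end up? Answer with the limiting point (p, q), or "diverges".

(3, -1)

U is separable, so gradient descent decouples: p follows -∂U/∂p, q follows -∂U/∂q.
∂U/∂p = 4(p - 3)(p + 2)(p + 4); at p=-1 this is -48, so p increases.
∂U/∂q = 36q(q - 3)(q + 1); at q=-2 this is -360, so q increases.
p converges to its nearest critical value 3 (a local min of the p-part); q converges to -1. The iterate converges to (3, -1).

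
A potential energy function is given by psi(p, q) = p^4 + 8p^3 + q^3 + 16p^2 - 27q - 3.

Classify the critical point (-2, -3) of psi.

local maximum

The mixed partial ∂²psi/∂p∂q is 0, so the Hessian at any point is diag(psi_pp, psi_qq) = diag(4(3p^2 + 12p + 8), 6q).
At (-2, -3): H = diag(-16, -18).
Both eigenvalues are negative, so H is negative definite: a local maximum.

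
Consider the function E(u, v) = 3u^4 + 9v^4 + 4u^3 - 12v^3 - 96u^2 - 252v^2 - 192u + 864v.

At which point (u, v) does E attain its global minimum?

(4, -4)

E(u,v) separates as P(u) + Q(v), so its minimum is min P + min Q.
P'(u) = 12(u - 4)(u + 1)(u + 4) vanishes at u ∈ {-4, -1, 4}; Q'(v) = 36(v - 3)(v - 2)(v + 4) vanishes at v ∈ {-4, 2, 3}.
Local minima of P (where P''>0): P(-4)=-256, P(4)=-1280. Local minima of Q: Q(-4)=-4416, Q(3)=729.
So the global minimum of E is P(4) + Q(-4) = -1280 − 4416 = -5696, attained at (4, -4).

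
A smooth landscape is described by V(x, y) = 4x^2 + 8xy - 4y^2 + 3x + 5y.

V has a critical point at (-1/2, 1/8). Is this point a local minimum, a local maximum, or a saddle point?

The Hessian of V is constant: H = [[8, 8], [8, -8]].
det(H) = 8·(-8) − 8² = -128.
Since det(H) < 0, H is indefinite and the critical point is a saddle point.

saddle point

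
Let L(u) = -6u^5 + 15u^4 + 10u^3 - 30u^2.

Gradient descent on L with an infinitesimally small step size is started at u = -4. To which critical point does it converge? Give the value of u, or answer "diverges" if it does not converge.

-1

L'(u) = -30u(u - 2)(u - 1)(u + 1), so L'(-4) = -10800.
Gradient descent moves in the -L' direction, i.e. u is increasing.
The nearest critical point in that direction is u = -1, where L'' = 180 > 0 (a local minimum). The iterate converges there.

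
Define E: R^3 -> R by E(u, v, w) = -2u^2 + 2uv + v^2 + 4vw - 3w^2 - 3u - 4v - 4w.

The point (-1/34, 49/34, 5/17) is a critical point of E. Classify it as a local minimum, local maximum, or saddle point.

The Hessian is constant: H = [[-4, 2, 0], [2, 2, 4], [0, 4, -6]].
Leading principal minors: Δ₁ = -4, Δ₂ = -12, Δ₃ = 136.
The minors fit neither the all-positive nor the alternating-sign pattern, so H is indefinite: a saddle point.

saddle point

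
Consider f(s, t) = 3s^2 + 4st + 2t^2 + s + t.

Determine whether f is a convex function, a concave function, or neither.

convex

f is quadratic, so its Hessian is the constant matrix H = [[6, 4], [4, 4]].
det(H) = 8, tr(H) = 10.
det(H) > 0 and tr(H) > 0, so H is positive definite everywhere: convex.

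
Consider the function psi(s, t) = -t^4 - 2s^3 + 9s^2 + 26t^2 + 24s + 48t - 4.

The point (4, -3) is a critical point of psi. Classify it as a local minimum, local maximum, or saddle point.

local maximum

The mixed partial ∂²psi/∂s∂t is 0, so the Hessian at any point is diag(psi_ss, psi_tt) = diag(6(-2s + 3), 4(-3t^2 + 13)).
At (4, -3): H = diag(-30, -56).
Both eigenvalues are negative, so H is negative definite: a local maximum.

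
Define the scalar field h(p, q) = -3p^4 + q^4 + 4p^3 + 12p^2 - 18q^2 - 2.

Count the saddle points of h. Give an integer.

h separates as a function of p plus a function of q, so ∇h=0 decouples.
∂h/∂p = -12p(p - 2)(p + 1) = 0 at p ∈ {-1, 0, 2}; ∂h/∂q = 4q(q - 3)(q + 3) = 0 at q ∈ {-3, 0, 3}.
The Hessian is diagonal: diag(h_pp, h_qq). Second derivatives: h_pp(-1)=-36, h_pp(0)=24, h_pp(2)=-72; h_qq(-3)=72, h_qq(0)=-36, h_qq(3)=72.
Saddle points occur where the two diagonal entries have opposite signs: (-1, -3), (-1, 3), (0, 0), (2, -3), (2, 3). Count: 5.

5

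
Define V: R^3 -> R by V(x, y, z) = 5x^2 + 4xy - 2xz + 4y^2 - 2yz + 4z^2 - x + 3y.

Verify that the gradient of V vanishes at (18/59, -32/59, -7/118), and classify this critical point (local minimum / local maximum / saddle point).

∇V = (10x + 4y - 2z - 1, 4x + 8y - 2z + 3, -2x - 2y + 8z); substituting (18/59, -32/59, -7/118) gives ∇V = (0, 0, 0), so (18/59, -32/59, -7/118) is indeed a critical point.
The Hessian is constant: H = [[10, 4, -2], [4, 8, -2], [-2, -2, 8]].
Leading principal minors: Δ₁ = 10, Δ₂ = 64, Δ₃ = 472.
All leading minors are positive, so H is positive definite: a local minimum.

local minimum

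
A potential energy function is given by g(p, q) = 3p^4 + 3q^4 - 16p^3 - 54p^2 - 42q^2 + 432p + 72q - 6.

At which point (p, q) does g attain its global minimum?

(-3, -3)

g(p,q) separates as A(p) + B(q) − 6, so its minimum is min A + min B − 6.
A'(p) = 12(p - 4)(p - 3)(p + 3) vanishes at p ∈ {-3, 3, 4}; B'(q) = 12(q - 2)(q - 1)(q + 3) vanishes at q ∈ {-3, 1, 2}.
Local minima of A (where A''>0): A(-3)=-1107, A(4)=608. Local minima of B: B(-3)=-351, B(2)=24.
So the global minimum of g is A(-3) + B(-3) − 6 = -1107 − 351 − 6 = -1464, attained at (-3, -3).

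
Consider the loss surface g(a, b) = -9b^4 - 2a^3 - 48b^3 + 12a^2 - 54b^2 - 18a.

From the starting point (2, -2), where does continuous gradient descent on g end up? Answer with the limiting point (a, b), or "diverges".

(1, -1)

g is separable, so gradient descent decouples: a follows -∂g/∂a, b follows -∂g/∂b.
∂g/∂a = -6(a - 3)(a - 1); at a=2 this is 6, so a decreases.
∂g/∂b = -36b(b + 1)(b + 3); at b=-2 this is -72, so b increases.
a converges to its nearest critical value 1 (a local min of the a-part); b converges to -1. The iterate converges to (1, -1).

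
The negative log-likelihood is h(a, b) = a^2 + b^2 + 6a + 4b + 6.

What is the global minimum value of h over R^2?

h(a,b) separates as P(a) + Q(b) + 6, so its minimum is min P + min Q + 6.
P'(a) = 2a + 6 vanishes at a ∈ {-3}; Q'(b) = 2b + 4 vanishes at b ∈ {-2}.
Local minima of P (where P''>0): P(-3)=-9. Local minima of Q: Q(-2)=-4.
So the global minimum of h is P(-3) + Q(-2) + 6 = -9 − 4 + 6 = -7, attained at (-3, -2).

-7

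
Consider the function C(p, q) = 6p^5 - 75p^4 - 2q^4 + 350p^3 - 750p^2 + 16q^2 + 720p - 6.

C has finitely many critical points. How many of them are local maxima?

4

C separates as a function of p plus a function of q, so ∇C=0 decouples.
∂C/∂p = 30(p - 4)(p - 3)(p - 2)(p - 1) = 0 at p ∈ {1, 2, 3, 4}; ∂C/∂q = -8q(q - 2)(q + 2) = 0 at q ∈ {-2, 0, 2}.
The Hessian is diagonal: diag(C_pp, C_qq). Second derivatives: C_pp(1)=-180, C_pp(2)=60, C_pp(3)=-60, C_pp(4)=180; C_qq(-2)=-64, C_qq(0)=32, C_qq(2)=-64.
Local maxima occur where both diagonal entries negative: (1, -2), (1, 2), (3, -2), (3, 2). Count: 4.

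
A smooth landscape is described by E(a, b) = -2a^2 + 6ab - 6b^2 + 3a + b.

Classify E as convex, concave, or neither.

concave

E is quadratic, so its Hessian is the constant matrix H = [[-4, 6], [6, -12]].
det(H) = 12, tr(H) = -16.
det(H) > 0 and tr(H) < 0, so H is negative definite everywhere: concave.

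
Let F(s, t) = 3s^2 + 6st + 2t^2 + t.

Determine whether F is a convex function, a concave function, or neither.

F is quadratic, so its Hessian is the constant matrix H = [[6, 6], [6, 4]].
det(H) = -12, tr(H) = 10.
det(H) < 0, so H is indefinite: neither convex nor concave.

neither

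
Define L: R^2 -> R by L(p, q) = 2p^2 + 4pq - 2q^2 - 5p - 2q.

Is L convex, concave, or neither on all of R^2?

neither

L is quadratic, so its Hessian is the constant matrix H = [[4, 4], [4, -4]].
det(H) = -32, tr(H) = 0.
det(H) < 0, so H is indefinite: neither convex nor concave.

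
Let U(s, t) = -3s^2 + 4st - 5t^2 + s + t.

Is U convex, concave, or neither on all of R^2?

concave

U is quadratic, so its Hessian is the constant matrix H = [[-6, 4], [4, -10]].
det(H) = 44, tr(H) = -16.
det(H) > 0 and tr(H) < 0, so H is negative definite everywhere: concave.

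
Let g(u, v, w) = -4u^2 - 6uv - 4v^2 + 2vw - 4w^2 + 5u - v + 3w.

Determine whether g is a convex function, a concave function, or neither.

concave

g is quadratic, so its Hessian is the constant matrix H = [[-8, -6, 0], [-6, -8, 2], [0, 2, -8]].
Leading principal minors: -8, 28, -192.
Signs alternate −, +, − ⇒ H ≺ 0 ⇒ concave.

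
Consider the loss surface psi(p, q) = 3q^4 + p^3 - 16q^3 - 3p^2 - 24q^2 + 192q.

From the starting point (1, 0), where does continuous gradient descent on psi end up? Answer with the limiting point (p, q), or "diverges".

(2, -2)

psi is separable, so gradient descent decouples: p follows -∂psi/∂p, q follows -∂psi/∂q.
∂psi/∂p = 3p(p - 2); at p=1 this is -3, so p increases.
∂psi/∂q = 12(q - 4)(q - 2)(q + 2); at q=0 this is 192, so q decreases.
p converges to its nearest critical value 2 (a local min of the p-part); q converges to -2. The iterate converges to (2, -2).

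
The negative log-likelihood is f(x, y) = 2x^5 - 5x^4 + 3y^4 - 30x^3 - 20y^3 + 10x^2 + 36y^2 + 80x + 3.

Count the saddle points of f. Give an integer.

6

f separates as a function of x plus a function of y, so ∇f=0 decouples.
∂f/∂x = 10(x - 4)(x - 1)(x + 1)(x + 2) = 0 at x ∈ {-2, -1, 1, 4}; ∂f/∂y = 12y(y - 3)(y - 2) = 0 at y ∈ {0, 2, 3}.
The Hessian is diagonal: diag(f_xx, f_yy). Second derivatives: f_xx(-2)=-180, f_xx(-1)=100, f_xx(1)=-180, f_xx(4)=900; f_yy(0)=72, f_yy(2)=-24, f_yy(3)=36.
Saddle points occur where the two diagonal entries have opposite signs: (-2, 0), (-2, 3), (-1, 2), (1, 0), (1, 3), (4, 2). Count: 6.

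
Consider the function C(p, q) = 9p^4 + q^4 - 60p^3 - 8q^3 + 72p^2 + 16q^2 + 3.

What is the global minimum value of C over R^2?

C(p,q) separates as A(p) + B(q) + 3, so its minimum is min A + min B + 3.
A'(p) = 36p(p - 4)(p - 1) vanishes at p ∈ {0, 1, 4}; B'(q) = 4q(q - 4)(q - 2) vanishes at q ∈ {0, 2, 4}.
Local minima of A (where A''>0): A(0)=0, A(4)=-384. Local minima of B: B(0)=0, B(4)=0.
So the global minimum of C is A(4) + B(0) + 3 = -384 + 0 + 3 = -381, attained at (4, 0).

-381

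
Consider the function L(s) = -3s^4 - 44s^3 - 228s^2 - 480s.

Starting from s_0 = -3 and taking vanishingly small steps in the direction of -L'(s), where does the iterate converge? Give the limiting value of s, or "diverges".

-4

L'(s) = -12(s + 2)(s + 4)(s + 5), so L'(-3) = 24.
Gradient descent moves in the -L' direction, i.e. s is decreasing.
The nearest critical point in that direction is s = -4, where L'' = 24 > 0 (a local minimum). The iterate converges there.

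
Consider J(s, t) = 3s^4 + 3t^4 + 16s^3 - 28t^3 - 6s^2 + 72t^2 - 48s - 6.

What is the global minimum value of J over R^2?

J(s,t) separates as P(s) + Q(t) − 6, so its minimum is min P + min Q − 6.
P'(s) = 12(s - 1)(s + 1)(s + 4) vanishes at s ∈ {-4, -1, 1}; Q'(t) = 12t(t - 4)(t - 3) vanishes at t ∈ {0, 3, 4}.
Local minima of P (where P''>0): P(-4)=-160, P(1)=-35. Local minima of Q: Q(0)=0, Q(4)=128.
So the global minimum of J is P(-4) + Q(0) − 6 = -160 + 0 − 6 = -166, attained at (-4, 0).

-166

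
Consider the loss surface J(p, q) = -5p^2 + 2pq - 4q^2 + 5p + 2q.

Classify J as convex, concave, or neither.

J is quadratic, so its Hessian is the constant matrix H = [[-10, 2], [2, -8]].
det(H) = 76, tr(H) = -18.
det(H) > 0 and tr(H) < 0, so H is negative definite everywhere: concave.

concave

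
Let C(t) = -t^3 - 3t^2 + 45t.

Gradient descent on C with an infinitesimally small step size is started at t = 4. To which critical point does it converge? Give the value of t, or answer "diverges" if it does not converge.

diverges

C'(t) = -3(t - 3)(t + 5), so C'(4) = -27.
Gradient descent moves in the -C' direction, i.e. t is increasing.
There is no critical point above t=4, and C' keeps the same sign, so the iterate runs off to +∞.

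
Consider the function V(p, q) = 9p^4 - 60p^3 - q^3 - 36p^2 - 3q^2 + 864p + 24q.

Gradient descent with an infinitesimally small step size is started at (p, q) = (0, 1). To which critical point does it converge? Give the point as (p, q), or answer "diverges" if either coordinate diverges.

(-2, -4)

V is separable, so gradient descent decouples: p follows -∂V/∂p, q follows -∂V/∂q.
∂V/∂p = 36(p - 4)(p - 3)(p + 2); at p=0 this is 864, so p decreases.
∂V/∂q = -3(q - 2)(q + 4); at q=1 this is 15, so q decreases.
p converges to its nearest critical value -2 (a local min of the p-part); q converges to -4. The iterate converges to (-2, -4).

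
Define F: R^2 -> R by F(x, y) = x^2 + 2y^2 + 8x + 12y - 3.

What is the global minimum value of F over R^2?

-37

F(x,y) separates as P(x) + Q(y) − 3, so its minimum is min P + min Q − 3.
P'(x) = 2x + 8 vanishes at x ∈ {-4}; Q'(y) = 4y + 12 vanishes at y ∈ {-3}.
Local minima of P (where P''>0): P(-4)=-16. Local minima of Q: Q(-3)=-18.
So the global minimum of F is P(-4) + Q(-3) − 3 = -16 − 18 − 3 = -37, attained at (-4, -3).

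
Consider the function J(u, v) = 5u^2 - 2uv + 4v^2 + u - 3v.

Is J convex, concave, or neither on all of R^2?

J is quadratic, so its Hessian is the constant matrix H = [[10, -2], [-2, 8]].
det(H) = 76, tr(H) = 18.
det(H) > 0 and tr(H) > 0, so H is positive definite everywhere: convex.

convex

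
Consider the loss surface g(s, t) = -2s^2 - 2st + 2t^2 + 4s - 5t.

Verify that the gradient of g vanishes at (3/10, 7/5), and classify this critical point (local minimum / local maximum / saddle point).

∇g = (-4s - 2t + 4, -2s + 4t - 5); substituting (3/10, 7/5) gives ∇g = (0, 0), so (3/10, 7/5) is indeed a critical point.
The Hessian of g is constant: H = [[-4, -2], [-2, 4]].
det(H) = (-4)·4 − (-2)² = -20.
Since det(H) < 0, H is indefinite and the critical point is a saddle point.

saddle point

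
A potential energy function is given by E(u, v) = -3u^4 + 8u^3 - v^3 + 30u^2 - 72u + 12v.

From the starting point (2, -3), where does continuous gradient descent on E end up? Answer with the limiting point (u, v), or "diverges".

E is separable, so gradient descent decouples: u follows -∂E/∂u, v follows -∂E/∂v.
∂E/∂u = -12(u - 3)(u - 1)(u + 2); at u=2 this is 48, so u decreases.
∂E/∂v = -3(v - 2)(v + 2); at v=-3 this is -15, so v increases.
u converges to its nearest critical value 1 (a local min of the u-part); v converges to -2. The iterate converges to (1, -2).

(1, -2)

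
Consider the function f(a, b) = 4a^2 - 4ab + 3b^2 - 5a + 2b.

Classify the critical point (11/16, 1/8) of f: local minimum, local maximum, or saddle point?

The Hessian of f is constant: H = [[8, -4], [-4, 6]].
det(H) = 8·6 − (-4)² = 32.
det(H) > 0 and tr(H) = 14 > 0, so H is positive definite and the point is a local minimum.

local minimum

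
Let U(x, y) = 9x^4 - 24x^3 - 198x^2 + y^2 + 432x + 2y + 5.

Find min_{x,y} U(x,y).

U(x,y) separates as P(x) + Q(y) + 5, so its minimum is min P + min Q + 5.
P'(x) = 36(x - 4)(x - 1)(x + 3) vanishes at x ∈ {-3, 1, 4}; Q'(y) = 2y + 2 vanishes at y ∈ {-1}.
Local minima of P (where P''>0): P(-3)=-1701, P(4)=-672. Local minima of Q: Q(-1)=-1.
So the global minimum of U is P(-3) + Q(-1) + 5 = -1701 − 1 + 5 = -1697, attained at (-3, -1).

-1697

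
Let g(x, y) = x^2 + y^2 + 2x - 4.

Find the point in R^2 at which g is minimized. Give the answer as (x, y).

(-1, 0)

g(x,y) separates as P(x) + Q(y) − 4, so its minimum is min P + min Q − 4.
P'(x) = 2x + 2 vanishes at x ∈ {-1}; Q'(y) = 2y vanishes at y ∈ {0}.
Local minima of P (where P''>0): P(-1)=-1. Local minima of Q: Q(0)=0.
So the global minimum of g is P(-1) + Q(0) − 4 = -1 + 0 − 4 = -5, attained at (-1, 0).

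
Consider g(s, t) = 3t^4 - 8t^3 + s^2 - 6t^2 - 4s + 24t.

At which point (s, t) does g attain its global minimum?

g(s,t) separates as P(s) + Q(t), so its minimum is min P + min Q.
P'(s) = 2s - 4 vanishes at s ∈ {2}; Q'(t) = 12(t - 2)(t - 1)(t + 1) vanishes at t ∈ {-1, 1, 2}.
Local minima of P (where P''>0): P(2)=-4. Local minima of Q: Q(-1)=-19, Q(2)=8.
So the global minimum of g is P(2) + Q(-1) = -4 − 19 = -23, attained at (2, -1).

(2, -1)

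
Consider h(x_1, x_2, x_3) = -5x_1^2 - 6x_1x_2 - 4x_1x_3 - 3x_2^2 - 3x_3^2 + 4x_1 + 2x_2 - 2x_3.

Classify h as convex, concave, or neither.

concave

h is quadratic, so its Hessian is the constant matrix H = [[-10, -6, -4], [-6, -6, 0], [-4, 0, -6]].
Leading principal minors: -10, 24, -48.
Signs alternate −, +, − ⇒ H ≺ 0 ⇒ concave.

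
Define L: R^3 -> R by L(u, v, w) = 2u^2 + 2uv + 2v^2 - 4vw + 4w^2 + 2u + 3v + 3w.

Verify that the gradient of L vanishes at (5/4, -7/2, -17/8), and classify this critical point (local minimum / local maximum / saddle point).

local minimum

∇L = (4u + 2v + 2, 2u + 4v - 4w + 3, -4v + 8w + 3); substituting (5/4, -7/2, -17/8) gives ∇L = (0, 0, 0), so (5/4, -7/2, -17/8) is indeed a critical point.
The Hessian is constant: H = [[4, 2, 0], [2, 4, -4], [0, -4, 8]].
Leading principal minors: Δ₁ = 4, Δ₂ = 12, Δ₃ = 32.
All leading minors are positive, so H is positive definite: a local minimum.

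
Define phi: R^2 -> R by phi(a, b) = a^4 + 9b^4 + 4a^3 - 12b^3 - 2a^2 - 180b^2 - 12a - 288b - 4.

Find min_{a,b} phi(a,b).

-2509

phi(a,b) separates as P(a) + Q(b) − 4, so its minimum is min P + min Q − 4.
P'(a) = 4(a - 1)(a + 1)(a + 3) vanishes at a ∈ {-3, -1, 1}; Q'(b) = 36(b - 4)(b + 1)(b + 2) vanishes at b ∈ {-2, -1, 4}.
Local minima of P (where P''>0): P(-3)=-9, P(1)=-9. Local minima of Q: Q(-2)=96, Q(4)=-2496.
So the global minimum of phi is P(-3) + Q(4) − 4 = -9 − 2496 − 4 = -2509, attained at (-3, 4).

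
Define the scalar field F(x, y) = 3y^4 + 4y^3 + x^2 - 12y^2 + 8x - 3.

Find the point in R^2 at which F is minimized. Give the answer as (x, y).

(-4, -2)

F(x,y) separates as P(x) + Q(y) − 3, so its minimum is min P + min Q − 3.
P'(x) = 2x + 8 vanishes at x ∈ {-4}; Q'(y) = 12y(y - 1)(y + 2) vanishes at y ∈ {-2, 0, 1}.
Local minima of P (where P''>0): P(-4)=-16. Local minima of Q: Q(-2)=-32, Q(1)=-5.
So the global minimum of F is P(-4) + Q(-2) − 3 = -16 − 32 − 3 = -51, attained at (-4, -2).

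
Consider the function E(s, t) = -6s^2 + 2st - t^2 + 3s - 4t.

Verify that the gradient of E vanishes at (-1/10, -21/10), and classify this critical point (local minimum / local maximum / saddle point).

local maximum

∇E = (-12s + 2t + 3, 2s - 2t - 4); substituting (-1/10, -21/10) gives ∇E = (0, 0), so (-1/10, -21/10) is indeed a critical point.
The Hessian of E is constant: H = [[-12, 2], [2, -2]].
det(H) = (-12)·(-2) − 2² = 20.
det(H) > 0 and tr(H) = -14 < 0, so H is negative definite and the point is a local maximum.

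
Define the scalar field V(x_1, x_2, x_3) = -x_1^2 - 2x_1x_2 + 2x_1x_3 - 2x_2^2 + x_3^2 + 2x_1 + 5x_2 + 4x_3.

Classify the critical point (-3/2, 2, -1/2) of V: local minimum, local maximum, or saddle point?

The Hessian is constant: H = [[-2, -2, 2], [-2, -4, 0], [2, 0, 2]].
Leading principal minors: Δ₁ = -2, Δ₂ = 4, Δ₃ = 24.
The minors fit neither the all-positive nor the alternating-sign pattern, so H is indefinite: a saddle point.

saddle point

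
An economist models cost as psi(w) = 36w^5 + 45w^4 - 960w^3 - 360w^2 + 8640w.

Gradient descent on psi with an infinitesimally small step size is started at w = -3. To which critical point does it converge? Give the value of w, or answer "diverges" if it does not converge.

-2

psi'(w) = 180(w - 3)(w - 2)(w + 2)(w + 4), so psi'(-3) = -5400.
Gradient descent moves in the -psi' direction, i.e. w is increasing.
The nearest critical point in that direction is w = -2, where psi'' = 7200 > 0 (a local minimum). The iterate converges there.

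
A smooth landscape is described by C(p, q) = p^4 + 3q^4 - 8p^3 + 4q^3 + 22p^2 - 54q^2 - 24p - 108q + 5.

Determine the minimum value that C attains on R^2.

-463

C(p,q) separates as A(p) + B(q) + 5, so its minimum is min A + min B + 5.
A'(p) = 4(p - 3)(p - 2)(p - 1) vanishes at p ∈ {1, 2, 3}; B'(q) = 12(q - 3)(q + 1)(q + 3) vanishes at q ∈ {-3, -1, 3}.
Local minima of A (where A''>0): A(1)=-9, A(3)=-9. Local minima of B: B(-3)=-27, B(3)=-459.
So the global minimum of C is A(1) + B(3) + 5 = -9 − 459 + 5 = -463, attained at (1, 3).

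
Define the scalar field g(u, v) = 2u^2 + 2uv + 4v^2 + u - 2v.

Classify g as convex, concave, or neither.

convex

g is quadratic, so its Hessian is the constant matrix H = [[4, 2], [2, 8]].
det(H) = 28, tr(H) = 12.
det(H) > 0 and tr(H) > 0, so H is positive definite everywhere: convex.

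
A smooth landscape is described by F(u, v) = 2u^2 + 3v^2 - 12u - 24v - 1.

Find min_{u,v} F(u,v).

F(u,v) separates as P(u) + Q(v) − 1, so its minimum is min P + min Q − 1.
P'(u) = 4u - 12 vanishes at u ∈ {3}; Q'(v) = 6v - 24 vanishes at v ∈ {4}.
Local minima of P (where P''>0): P(3)=-18. Local minima of Q: Q(4)=-48.
So the global minimum of F is P(3) + Q(4) − 1 = -18 − 48 − 1 = -67, attained at (3, 4).

-67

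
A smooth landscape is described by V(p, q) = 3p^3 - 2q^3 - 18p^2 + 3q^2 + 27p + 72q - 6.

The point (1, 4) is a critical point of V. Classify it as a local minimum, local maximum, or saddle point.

local maximum

The mixed partial ∂²V/∂p∂q is 0, so the Hessian at any point is diag(V_pp, V_qq) = diag(18(p - 2), 6(-2q + 1)).
At (1, 4): H = diag(-18, -42).
Both eigenvalues are negative, so H is negative definite: a local maximum.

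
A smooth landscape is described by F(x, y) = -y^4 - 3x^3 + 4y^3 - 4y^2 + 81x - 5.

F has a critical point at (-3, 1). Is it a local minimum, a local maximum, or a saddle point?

local minimum

The mixed partial ∂²F/∂x∂y is 0, so the Hessian at any point is diag(F_xx, F_yy) = diag(-18x, 4(-3y^2 + 6y - 2)).
At (-3, 1): H = diag(54, 4).
Both eigenvalues are positive, so H is positive definite: a local minimum.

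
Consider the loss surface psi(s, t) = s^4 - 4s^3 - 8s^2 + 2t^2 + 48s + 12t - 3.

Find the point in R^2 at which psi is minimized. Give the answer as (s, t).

psi(s,t) separates as P(s) + Q(t) − 3, so its minimum is min P + min Q − 3.
P'(s) = 4(s - 3)(s - 2)(s + 2) vanishes at s ∈ {-2, 2, 3}; Q'(t) = 4(t + 3) vanishes at t ∈ {-3}.
Local minima of P (where P''>0): P(-2)=-80, P(3)=45. Local minima of Q: Q(-3)=-18.
So the global minimum of psi is P(-2) + Q(-3) − 3 = -80 − 18 − 3 = -101, attained at (-2, -3).

(-2, -3)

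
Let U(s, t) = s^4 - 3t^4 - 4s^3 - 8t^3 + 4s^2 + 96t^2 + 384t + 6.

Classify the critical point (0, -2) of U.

The mixed partial ∂²U/∂s∂t is 0, so the Hessian at any point is diag(U_ss, U_tt) = diag(4(3s^2 - 6s + 2), 12(-3t^2 - 4t + 16)).
At (0, -2): H = diag(8, 144).
Both eigenvalues are positive, so H is positive definite: a local minimum.

local minimum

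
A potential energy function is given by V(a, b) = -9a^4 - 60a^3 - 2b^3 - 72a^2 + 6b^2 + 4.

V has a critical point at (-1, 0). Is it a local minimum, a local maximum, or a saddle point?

The mixed partial ∂²V/∂a∂b is 0, so the Hessian at any point is diag(V_aa, V_bb) = diag(-36(3a^2 + 10a + 4), 12(-b + 1)).
At (-1, 0): H = diag(108, 12).
Both eigenvalues are positive, so H is positive definite: a local minimum.

local minimum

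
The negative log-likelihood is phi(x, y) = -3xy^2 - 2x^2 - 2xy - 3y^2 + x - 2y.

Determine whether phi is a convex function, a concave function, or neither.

The term -3xy^2 is cubic, so the Hessian is not constant.
∂²phi/∂y² = -6x - 6, which takes both signs as x varies (negative for sufficiently large x). A diagonal entry of the Hessian changing sign means the Hessian is neither positive- nor negative-semidefinite on all of R^2.

neither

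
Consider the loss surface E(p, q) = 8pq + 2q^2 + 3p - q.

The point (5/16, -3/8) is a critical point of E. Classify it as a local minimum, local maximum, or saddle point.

The Hessian of E is constant: H = [[0, 8], [8, 4]].
det(H) = 0·4 − 8² = -64.
Since det(H) < 0, H is indefinite and the critical point is a saddle point.

saddle point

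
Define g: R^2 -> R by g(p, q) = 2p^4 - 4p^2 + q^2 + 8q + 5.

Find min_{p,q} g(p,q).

g(p,q) separates as A(p) + B(q) + 5, so its minimum is min A + min B + 5.
A'(p) = 8p(p - 1)(p + 1) vanishes at p ∈ {-1, 0, 1}; B'(q) = 2q + 8 vanishes at q ∈ {-4}.
Local minima of A (where A''>0): A(-1)=-2, A(1)=-2. Local minima of B: B(-4)=-16.
So the global minimum of g is A(-1) + B(-4) + 5 = -2 − 16 + 5 = -13, attained at (-1, -4).

-13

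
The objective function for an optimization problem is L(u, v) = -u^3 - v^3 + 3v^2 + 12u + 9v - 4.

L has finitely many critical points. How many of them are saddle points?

2

L separates as a function of u plus a function of v, so ∇L=0 decouples.
∂L/∂u = -3(u - 2)(u + 2) = 0 at u ∈ {-2, 2}; ∂L/∂v = -3(v - 3)(v + 1) = 0 at v ∈ {-1, 3}.
The Hessian is diagonal: diag(L_uu, L_vv). Second derivatives: L_uu(-2)=12, L_uu(2)=-12; L_vv(-1)=12, L_vv(3)=-12.
Saddle points occur where the two diagonal entries have opposite signs: (-2, 3), (2, -1). Count: 2.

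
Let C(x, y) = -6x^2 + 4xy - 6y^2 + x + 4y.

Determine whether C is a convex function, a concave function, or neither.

concave

C is quadratic, so its Hessian is the constant matrix H = [[-12, 4], [4, -12]].
det(H) = 128, tr(H) = -24.
det(H) > 0 and tr(H) < 0, so H is negative definite everywhere: concave.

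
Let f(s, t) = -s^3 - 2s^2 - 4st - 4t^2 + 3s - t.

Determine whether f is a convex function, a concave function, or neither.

neither

The term -s^3 is cubic, so the Hessian is not constant.
∂²f/∂s² = -6s - 4, which takes both signs as s varies (negative for sufficiently large s). A diagonal entry of the Hessian changing sign means the Hessian is neither positive- nor negative-semidefinite on all of R^2.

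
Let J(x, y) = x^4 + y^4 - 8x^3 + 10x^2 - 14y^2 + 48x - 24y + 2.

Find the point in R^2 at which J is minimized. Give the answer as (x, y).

(-1, 3)

J(x,y) separates as P(x) + Q(y) + 2, so its minimum is min P + min Q + 2.
P'(x) = 4(x - 4)(x - 3)(x + 1) vanishes at x ∈ {-1, 3, 4}; Q'(y) = 4(y - 3)(y + 1)(y + 2) vanishes at y ∈ {-2, -1, 3}.
Local minima of P (where P''>0): P(-1)=-29, P(4)=96. Local minima of Q: Q(-2)=8, Q(3)=-117.
So the global minimum of J is P(-1) + Q(3) + 2 = -29 − 117 + 2 = -144, attained at (-1, 3).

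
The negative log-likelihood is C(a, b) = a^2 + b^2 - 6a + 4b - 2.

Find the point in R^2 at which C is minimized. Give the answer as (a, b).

C(a,b) separates as P(a) + Q(b) − 2, so its minimum is min P + min Q − 2.
P'(a) = 2a - 6 vanishes at a ∈ {3}; Q'(b) = 2b + 4 vanishes at b ∈ {-2}.
Local minima of P (where P''>0): P(3)=-9. Local minima of Q: Q(-2)=-4.
So the global minimum of C is P(3) + Q(-2) − 2 = -9 − 4 − 2 = -15, attained at (3, -2).

(3, -2)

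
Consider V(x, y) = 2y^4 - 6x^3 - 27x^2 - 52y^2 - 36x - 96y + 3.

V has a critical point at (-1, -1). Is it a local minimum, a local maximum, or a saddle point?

The mixed partial ∂²V/∂x∂y is 0, so the Hessian at any point is diag(V_xx, V_yy) = diag(-18(2x + 3), 8(3y^2 - 13)).
At (-1, -1): H = diag(-18, -80).
Both eigenvalues are negative, so H is negative definite: a local maximum.

local maximum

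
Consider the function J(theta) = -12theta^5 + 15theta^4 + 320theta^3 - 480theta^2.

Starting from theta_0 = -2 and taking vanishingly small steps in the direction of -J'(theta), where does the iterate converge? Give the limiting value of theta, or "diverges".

J'(theta) = -60theta(theta - 4)(theta - 1)(theta + 4), so J'(-2) = 4320.
Gradient descent moves in the -J' direction, i.e. theta is decreasing.
The nearest critical point in that direction is theta = -4, where J'' = 9600 > 0 (a local minimum). The iterate converges there.

-4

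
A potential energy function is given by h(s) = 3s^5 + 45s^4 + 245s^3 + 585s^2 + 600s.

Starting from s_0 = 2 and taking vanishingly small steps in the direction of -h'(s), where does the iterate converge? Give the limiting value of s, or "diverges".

-1

h'(s) = 15(s + 1)(s + 2)(s + 4)(s + 5), so h'(2) = 7560.
Gradient descent moves in the -h' direction, i.e. s is decreasing.
The nearest critical point in that direction is s = -1, where h'' = 180 > 0 (a local minimum). The iterate converges there.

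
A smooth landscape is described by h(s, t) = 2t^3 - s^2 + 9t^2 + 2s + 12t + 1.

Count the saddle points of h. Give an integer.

h separates as a function of s plus a function of t, so ∇h=0 decouples.
∂h/∂s = -2(s - 1) = 0 at s ∈ {1}; ∂h/∂t = 6(t + 1)(t + 2) = 0 at t ∈ {-2, -1}.
The Hessian is diagonal: diag(h_ss, h_tt). Second derivatives: h_ss(1)=-2; h_tt(-2)=-6, h_tt(-1)=6.
Saddle points occur where the two diagonal entries have opposite signs: (1, -1). Count: 1.

1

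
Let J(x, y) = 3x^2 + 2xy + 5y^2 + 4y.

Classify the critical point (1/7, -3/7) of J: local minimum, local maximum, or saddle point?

local minimum

The Hessian of J is constant: H = [[6, 2], [2, 10]].
det(H) = 6·10 − 2² = 56.
det(H) > 0 and tr(H) = 16 > 0, so H is positive definite and the point is a local minimum.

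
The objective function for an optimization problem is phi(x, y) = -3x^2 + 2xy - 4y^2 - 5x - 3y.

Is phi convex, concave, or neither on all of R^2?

phi is quadratic, so its Hessian is the constant matrix H = [[-6, 2], [2, -8]].
det(H) = 44, tr(H) = -14.
det(H) > 0 and tr(H) < 0, so H is negative definite everywhere: concave.

concave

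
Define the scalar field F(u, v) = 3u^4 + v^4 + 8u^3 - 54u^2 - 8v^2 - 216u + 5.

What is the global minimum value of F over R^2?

-686

F(u,v) separates as P(u) + Q(v) + 5, so its minimum is min P + min Q + 5.
P'(u) = 12(u - 3)(u + 2)(u + 3) vanishes at u ∈ {-3, -2, 3}; Q'(v) = 4v(v - 2)(v + 2) vanishes at v ∈ {-2, 0, 2}.
Local minima of P (where P''>0): P(-3)=189, P(3)=-675. Local minima of Q: Q(-2)=-16, Q(2)=-16.
So the global minimum of F is P(3) + Q(-2) + 5 = -675 − 16 + 5 = -686, attained at (3, -2).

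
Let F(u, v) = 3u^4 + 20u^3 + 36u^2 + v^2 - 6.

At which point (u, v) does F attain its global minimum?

F(u,v) separates as P(u) + Q(v) − 6, so its minimum is min P + min Q − 6.
P'(u) = 12u(u + 2)(u + 3) vanishes at u ∈ {-3, -2, 0}; Q'(v) = 2v vanishes at v ∈ {0}.
Local minima of P (where P''>0): P(-3)=27, P(0)=0. Local minima of Q: Q(0)=0.
So the global minimum of F is P(0) + Q(0) − 6 = 0 + 0 − 6 = -6, attained at (0, 0).

(0, 0)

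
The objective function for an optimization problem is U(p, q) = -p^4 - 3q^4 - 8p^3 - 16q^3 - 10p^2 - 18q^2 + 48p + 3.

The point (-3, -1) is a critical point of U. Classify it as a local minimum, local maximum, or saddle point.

The mixed partial ∂²U/∂p∂q is 0, so the Hessian at any point is diag(U_pp, U_qq) = diag(-4(3p^2 + 12p + 5), -12(3q^2 + 8q + 3)).
At (-3, -1): H = diag(16, 24).
Both eigenvalues are positive, so H is positive definite: a local minimum.

local minimum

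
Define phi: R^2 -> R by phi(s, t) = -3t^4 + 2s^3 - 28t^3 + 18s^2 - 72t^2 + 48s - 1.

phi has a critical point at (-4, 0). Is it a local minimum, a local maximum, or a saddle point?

local maximum

The mixed partial ∂²phi/∂s∂t is 0, so the Hessian at any point is diag(phi_ss, phi_tt) = diag(12(s + 3), -12(3t^2 + 14t + 12)).
At (-4, 0): H = diag(-12, -144).
Both eigenvalues are negative, so H is negative definite: a local maximum.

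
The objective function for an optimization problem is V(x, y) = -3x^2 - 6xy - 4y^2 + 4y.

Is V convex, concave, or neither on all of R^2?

concave

V is quadratic, so its Hessian is the constant matrix H = [[-6, -6], [-6, -8]].
det(H) = 12, tr(H) = -14.
det(H) > 0 and tr(H) < 0, so H is negative definite everywhere: concave.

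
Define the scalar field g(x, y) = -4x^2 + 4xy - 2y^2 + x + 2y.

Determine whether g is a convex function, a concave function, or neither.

concave

g is quadratic, so its Hessian is the constant matrix H = [[-8, 4], [4, -4]].
det(H) = 16, tr(H) = -12.
det(H) > 0 and tr(H) < 0, so H is negative definite everywhere: concave.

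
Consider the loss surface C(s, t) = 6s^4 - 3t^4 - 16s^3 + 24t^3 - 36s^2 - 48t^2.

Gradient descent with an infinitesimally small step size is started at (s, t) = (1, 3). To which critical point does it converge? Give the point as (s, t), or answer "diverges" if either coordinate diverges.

C is separable, so gradient descent decouples: s follows -∂C/∂s, t follows -∂C/∂t.
∂C/∂s = 24s(s - 3)(s + 1); at s=1 this is -96, so s increases.
∂C/∂t = -12t(t - 4)(t - 2); at t=3 this is 36, so t decreases.
s converges to its nearest critical value 3 (a local min of the s-part); t converges to 2. The iterate converges to (3, 2).

(3, 2)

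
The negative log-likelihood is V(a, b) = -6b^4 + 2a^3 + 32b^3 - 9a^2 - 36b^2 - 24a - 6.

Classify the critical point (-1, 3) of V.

local maximum

The mixed partial ∂²V/∂a∂b is 0, so the Hessian at any point is diag(V_aa, V_bb) = diag(6(2a - 3), 24(-3b^2 + 8b - 3)).
At (-1, 3): H = diag(-30, -144).
Both eigenvalues are negative, so H is negative definite: a local maximum.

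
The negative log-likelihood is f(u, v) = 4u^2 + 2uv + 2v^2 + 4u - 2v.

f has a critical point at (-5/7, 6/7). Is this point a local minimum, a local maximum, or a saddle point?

The Hessian of f is constant: H = [[8, 2], [2, 4]].
det(H) = 8·4 − 2² = 28.
det(H) > 0 and tr(H) = 12 > 0, so H is positive definite and the point is a local minimum.

local minimum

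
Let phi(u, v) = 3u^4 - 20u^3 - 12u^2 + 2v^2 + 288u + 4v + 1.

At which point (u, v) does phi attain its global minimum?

phi(u,v) separates as P(u) + Q(v) + 1, so its minimum is min P + min Q + 1.
P'(u) = 12(u - 4)(u - 3)(u + 2) vanishes at u ∈ {-2, 3, 4}; Q'(v) = 4v + 4 vanishes at v ∈ {-1}.
Local minima of P (where P''>0): P(-2)=-416, P(4)=448. Local minima of Q: Q(-1)=-2.
So the global minimum of phi is P(-2) + Q(-1) + 1 = -416 − 2 + 1 = -417, attained at (-2, -1).

(-2, -1)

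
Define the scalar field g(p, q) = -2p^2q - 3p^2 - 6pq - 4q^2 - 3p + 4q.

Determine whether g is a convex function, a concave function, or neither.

The term -2p^2q is cubic, so the Hessian is not constant.
∂²g/∂p² = -4q - 6, which takes both signs as q varies (negative for sufficiently large q). A diagonal entry of the Hessian changing sign means the Hessian is neither positive- nor negative-semidefinite on all of R^2.

neither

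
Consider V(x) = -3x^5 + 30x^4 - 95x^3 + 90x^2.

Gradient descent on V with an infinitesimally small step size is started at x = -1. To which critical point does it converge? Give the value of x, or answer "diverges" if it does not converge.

V'(x) = -15x(x - 4)(x - 3)(x - 1), so V'(-1) = -600.
Gradient descent moves in the -V' direction, i.e. x is increasing.
The nearest critical point in that direction is x = 0, where V'' = 180 > 0 (a local minimum). The iterate converges there.

0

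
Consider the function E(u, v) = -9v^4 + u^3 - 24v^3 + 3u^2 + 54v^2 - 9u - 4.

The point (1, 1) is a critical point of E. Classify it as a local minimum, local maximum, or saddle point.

saddle point

The mixed partial ∂²E/∂u∂v is 0, so the Hessian at any point is diag(E_uu, E_vv) = diag(6(u + 1), 36(-3v^2 - 4v + 3)).
At (1, 1): H = diag(12, -144).
The eigenvalues have opposite signs, so H is indefinite: a saddle point.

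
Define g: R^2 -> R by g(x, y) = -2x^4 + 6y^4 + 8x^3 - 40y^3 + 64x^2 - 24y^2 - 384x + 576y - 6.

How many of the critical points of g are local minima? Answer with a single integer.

2

g separates as a function of x plus a function of y, so ∇g=0 decouples.
∂g/∂x = -8(x - 4)(x - 3)(x + 4) = 0 at x ∈ {-4, 3, 4}; ∂g/∂y = 24(y - 4)(y - 3)(y + 2) = 0 at y ∈ {-2, 3, 4}.
The Hessian is diagonal: diag(g_xx, g_yy). Second derivatives: g_xx(-4)=-448, g_xx(3)=56, g_xx(4)=-64; g_yy(-2)=720, g_yy(3)=-120, g_yy(4)=144.
Local minima occur where both diagonal entries positive: (3, -2), (3, 4). Count: 2.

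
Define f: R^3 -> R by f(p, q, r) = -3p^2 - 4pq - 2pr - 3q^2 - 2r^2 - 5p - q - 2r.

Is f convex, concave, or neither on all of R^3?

concave

f is quadratic, so its Hessian is the constant matrix H = [[-6, -4, -2], [-4, -6, 0], [-2, 0, -4]].
Leading principal minors: -6, 20, -56.
Signs alternate −, +, − ⇒ H ≺ 0 ⇒ concave.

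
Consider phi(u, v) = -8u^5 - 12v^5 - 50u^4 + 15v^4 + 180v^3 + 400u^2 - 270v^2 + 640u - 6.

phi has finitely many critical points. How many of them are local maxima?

phi separates as a function of u plus a function of v, so ∇phi=0 decouples.
∂phi/∂u = -40(u - 2)(u + 1)(u + 2)(u + 4) = 0 at u ∈ {-4, -2, -1, 2}; ∂phi/∂v = -60v(v - 3)(v - 1)(v + 3) = 0 at v ∈ {-3, 0, 1, 3}.
The Hessian is diagonal: diag(phi_uu, phi_vv). Second derivatives: phi_uu(-4)=1440, phi_uu(-2)=-320, phi_uu(-1)=360, phi_uu(2)=-2880; phi_vv(-3)=4320, phi_vv(0)=-540, phi_vv(1)=480, phi_vv(3)=-2160.
Local maxima occur where both diagonal entries negative: (-2, 0), (-2, 3), (2, 0), (2, 3). Count: 4.

4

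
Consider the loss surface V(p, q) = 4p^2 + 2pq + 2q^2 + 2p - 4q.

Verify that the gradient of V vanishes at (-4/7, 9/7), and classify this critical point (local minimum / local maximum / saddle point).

local minimum

∇V = (8p + 2q + 2, 2p + 4q - 4); substituting (-4/7, 9/7) gives ∇V = (0, 0), so (-4/7, 9/7) is indeed a critical point.
The Hessian of V is constant: H = [[8, 2], [2, 4]].
det(H) = 8·4 − 2² = 28.
det(H) > 0 and tr(H) = 12 > 0, so H is positive definite and the point is a local minimum.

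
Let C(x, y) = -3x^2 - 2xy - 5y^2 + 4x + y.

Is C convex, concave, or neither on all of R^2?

C is quadratic, so its Hessian is the constant matrix H = [[-6, -2], [-2, -10]].
det(H) = 56, tr(H) = -16.
det(H) > 0 and tr(H) < 0, so H is negative definite everywhere: concave.

concave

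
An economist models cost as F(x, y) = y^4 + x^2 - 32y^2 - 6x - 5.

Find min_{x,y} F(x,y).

F(x,y) separates as P(x) + Q(y) − 5, so its minimum is min P + min Q − 5.
P'(x) = 2x - 6 vanishes at x ∈ {3}; Q'(y) = 4y(y - 4)(y + 4) vanishes at y ∈ {-4, 0, 4}.
Local minima of P (where P''>0): P(3)=-9. Local minima of Q: Q(-4)=-256, Q(4)=-256.
So the global minimum of F is P(3) + Q(-4) − 5 = -9 − 256 − 5 = -270, attained at (3, -4).

-270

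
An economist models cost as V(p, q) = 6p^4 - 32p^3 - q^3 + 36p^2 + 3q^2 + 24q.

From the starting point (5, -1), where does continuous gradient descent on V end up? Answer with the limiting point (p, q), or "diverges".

(3, -2)

V is separable, so gradient descent decouples: p follows -∂V/∂p, q follows -∂V/∂q.
∂V/∂p = 24p(p - 3)(p - 1); at p=5 this is 960, so p decreases.
∂V/∂q = -3(q - 4)(q + 2); at q=-1 this is 15, so q decreases.
p converges to its nearest critical value 3 (a local min of the p-part); q converges to -2. The iterate converges to (3, -2).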